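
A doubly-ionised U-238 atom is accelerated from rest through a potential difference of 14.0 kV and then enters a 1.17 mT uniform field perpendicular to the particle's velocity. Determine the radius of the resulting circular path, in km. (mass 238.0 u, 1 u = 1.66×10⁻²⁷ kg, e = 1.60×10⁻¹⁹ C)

r ≈ 0.159 km

The kinetic energy gained is K = qV = (2×1.60×10^-19)(1.40×10^4) = 4.48×10^-15 J.
v = √(2K/m) = 1.51×10^5 m/s.
r = mv/(qB) = (3.95×10^-25)(1.51×10^5) / [(2×1.60×10^-19)(1.17×10^-3)] = 159 m.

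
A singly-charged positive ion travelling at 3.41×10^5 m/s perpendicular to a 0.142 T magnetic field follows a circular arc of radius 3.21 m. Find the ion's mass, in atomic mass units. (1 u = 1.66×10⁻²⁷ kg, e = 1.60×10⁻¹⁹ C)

qvB = mv²/r ⇒ m = qBr/v.
m = (1×1.60×10^-19)(0.142)(3.21) / (3.41×10^5) = 2.14×10^-25 kg = 129 u.

m ≈ 129 u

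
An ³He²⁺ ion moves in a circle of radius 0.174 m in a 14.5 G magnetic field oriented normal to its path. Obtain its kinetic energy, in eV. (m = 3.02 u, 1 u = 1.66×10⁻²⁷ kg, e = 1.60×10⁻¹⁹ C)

v = qBr/m = (2×1.60×10^-19)(1.45×10^-3)(0.174) / (5.01×10^-27) = 1.61×10^4 m/s.
K = ½mv² = 0.5·(5.01×10^-27)·(1.61×10^4)² = 6.50×10^-19 J = 4.06 eV.

K ≈ 4.06 eV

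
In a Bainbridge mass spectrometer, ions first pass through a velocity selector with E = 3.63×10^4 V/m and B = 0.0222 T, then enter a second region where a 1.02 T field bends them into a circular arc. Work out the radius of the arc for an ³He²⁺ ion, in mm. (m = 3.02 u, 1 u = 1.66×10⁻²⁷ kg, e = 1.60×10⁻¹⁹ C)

r ≈ 25.1 mm

The selector passes v = E/B = 3.63×10^4/0.0222 = 1.64×10^6 m/s.
In the deflection region, r = mv/(qB₂) = (5.01×10^-27)(1.64×10^6) / [(2×1.60×10^-19)(1.02)] = 0.0251 m.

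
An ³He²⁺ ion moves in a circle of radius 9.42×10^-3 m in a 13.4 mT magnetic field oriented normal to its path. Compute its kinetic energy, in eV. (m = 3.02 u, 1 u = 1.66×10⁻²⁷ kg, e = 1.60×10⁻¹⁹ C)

v = qBr/m = (2×1.60×10^-19)(0.0134)(9.42×10^-3) / (5.01×10^-27) = 8060 m/s.
K = ½mv² = 0.5·(5.01×10^-27)·(8060)² = 1.63×10^-19 J = 1.02 eV.

K ≈ 1.02 eV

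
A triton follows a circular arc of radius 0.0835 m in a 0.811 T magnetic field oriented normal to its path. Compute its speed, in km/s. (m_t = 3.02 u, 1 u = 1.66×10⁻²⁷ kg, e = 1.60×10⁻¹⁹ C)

v ≈ 2160 km/s

From qvB = mv²/r, v = qBr/m.
v = (1×1.60×10^-19)(0.811)(0.0835) / (5.01×10^-27) = 2.16×10^6 m/s.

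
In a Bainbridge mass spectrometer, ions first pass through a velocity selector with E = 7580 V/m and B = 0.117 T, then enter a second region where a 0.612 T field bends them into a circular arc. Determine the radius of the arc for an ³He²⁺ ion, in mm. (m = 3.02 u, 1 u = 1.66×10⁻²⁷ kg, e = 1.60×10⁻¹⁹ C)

The selector passes v = E/B = 7580/0.117 = 6.48×10^4 m/s.
In the deflection region, r = mv/(qB₂) = (5.01×10^-27)(6.48×10^4) / [(2×1.60×10^-19)(0.612)] = 1.66×10^-3 m.

r ≈ 1.66 mm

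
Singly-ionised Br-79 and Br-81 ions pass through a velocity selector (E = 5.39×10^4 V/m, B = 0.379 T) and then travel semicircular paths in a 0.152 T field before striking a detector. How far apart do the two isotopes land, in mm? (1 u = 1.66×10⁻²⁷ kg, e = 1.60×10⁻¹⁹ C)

Both emerge at v = E/B₁ = 1.42×10^5 m/s.
r = mv/(qB₂), so r₁ = 0.7669 m and r₂ = 0.7863 m, giving Δr = 0.0194 m.
After a semicircle each ion lands a diameter 2r from the entry slit, so the separation is 2Δr = 0.0388 m.

Δd ≈ 38.8 mm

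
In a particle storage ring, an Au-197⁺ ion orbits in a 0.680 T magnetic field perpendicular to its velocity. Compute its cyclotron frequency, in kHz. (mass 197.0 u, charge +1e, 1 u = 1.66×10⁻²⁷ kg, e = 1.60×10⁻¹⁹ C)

f ≈ 53.0 kHz

f = qB/(2πm) = (1×1.60×10^-19)(0.680) / [2π(3.27×10^-25)] = 5.30×10^4 Hz.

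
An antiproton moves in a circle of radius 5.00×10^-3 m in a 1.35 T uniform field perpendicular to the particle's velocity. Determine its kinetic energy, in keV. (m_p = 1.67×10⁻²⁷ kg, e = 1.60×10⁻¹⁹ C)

v = qBr/m = (1×1.60×10^-19)(1.35)(5.00×10^-3) / (1.67×10^-27) = 6.47×10^5 m/s.
K = ½mv² = 0.5·(1.67×10^-27)·(6.47×10^5)² = 3.49×10^-16 J = 2.18 keV.

K ≈ 2.18 keV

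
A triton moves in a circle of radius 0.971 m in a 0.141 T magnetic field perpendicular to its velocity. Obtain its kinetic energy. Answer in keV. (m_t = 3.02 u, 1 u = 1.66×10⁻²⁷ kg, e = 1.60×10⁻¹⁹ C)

v = qBr/m = (1×1.60×10^-19)(0.141)(0.971) / (5.01×10^-27) = 4.37×10^6 m/s.
K = ½mv² = 0.5·(5.01×10^-27)·(4.37×10^6)² = 4.79×10^-14 J = 299 keV.

K ≈ 299 keV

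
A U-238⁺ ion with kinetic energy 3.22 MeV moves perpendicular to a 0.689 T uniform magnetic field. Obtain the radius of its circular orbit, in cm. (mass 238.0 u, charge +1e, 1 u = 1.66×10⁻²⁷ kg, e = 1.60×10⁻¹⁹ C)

Convert the energy: K = 3.22 MeV = 5.15×10^-13 J.
v = √(2K/m) = √(2·5.15×10^-13/3.95×10^-25) = 1.61×10^6 m/s.
r = mv/(qB) = (3.95×10^-25)(1.61×10^6) / [(1×1.60×10^-19)(0.689)] = 5.79 m.

r ≈ 579 cm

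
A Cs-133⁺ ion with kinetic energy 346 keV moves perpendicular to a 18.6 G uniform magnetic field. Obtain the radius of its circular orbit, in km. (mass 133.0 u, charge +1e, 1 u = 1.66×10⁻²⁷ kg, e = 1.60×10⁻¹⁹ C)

r ≈ 0.525 km

Convert the energy: K = 346 keV = 5.54×10^-14 J.
v = √(2K/m) = √(2·5.54×10^-14/2.21×10^-25) = 7.08×10^5 m/s.
r = mv/(qB) = (2.21×10^-25)(7.08×10^5) / [(1×1.60×10^-19)(1.86×10^-3)] = 525 m.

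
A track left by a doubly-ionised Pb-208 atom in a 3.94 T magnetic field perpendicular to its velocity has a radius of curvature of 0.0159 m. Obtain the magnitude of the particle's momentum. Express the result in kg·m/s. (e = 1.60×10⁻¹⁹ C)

p ≈ 2.00×10^-20 kg·m/s

Since qvB = mv²/r, the momentum p = mv = qBr.
p = (2×1.60×10^-19)(3.94)(0.0159) = 2.00×10^-20 kg·m/s.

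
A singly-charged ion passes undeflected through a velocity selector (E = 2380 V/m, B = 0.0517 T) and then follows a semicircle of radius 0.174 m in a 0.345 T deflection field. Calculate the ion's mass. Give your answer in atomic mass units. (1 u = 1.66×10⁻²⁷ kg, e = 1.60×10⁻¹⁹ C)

m ≈ 126 u

v = E/B₁ = 4.60×10^4 m/s.
From r = mv/(qB₂), m = qB₂r/v = (1×1.60×10^-19)(0.345)(0.174) / (4.60×10^4) = 2.09×10^-25 kg.
In atomic mass units: m = 2.09×10^-25 / 1.66×10^-27 = 126 u.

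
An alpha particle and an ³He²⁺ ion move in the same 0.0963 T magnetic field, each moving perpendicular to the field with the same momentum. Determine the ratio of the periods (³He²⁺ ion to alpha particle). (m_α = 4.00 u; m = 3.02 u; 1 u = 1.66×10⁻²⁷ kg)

ratio ≈ 0.755

T = 2πm/(qB) is independent of speed, so T₂/T₁ = (m₂/q₂)/(m₁/q₁).
T_{³He²⁺ ion}/T_{alpha particle} = (5.01×10^-27/2e) / (6.64×10^-27/2e) = 0.755.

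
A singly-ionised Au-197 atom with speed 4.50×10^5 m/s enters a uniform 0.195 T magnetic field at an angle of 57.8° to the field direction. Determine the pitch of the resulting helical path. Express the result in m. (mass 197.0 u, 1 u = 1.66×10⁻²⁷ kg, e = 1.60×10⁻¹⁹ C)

The velocity component along B is v∥ = v cos57.8° = 2.40×10^5 m/s.
The cyclotron period T = 2πm/(qB) = 6.59×10^-5 s is set by m, q, B alone.
Pitch = v∥·T = (2.40×10^5)(6.59×10^-5) = 15.8 m.

pitch ≈ 15.8 m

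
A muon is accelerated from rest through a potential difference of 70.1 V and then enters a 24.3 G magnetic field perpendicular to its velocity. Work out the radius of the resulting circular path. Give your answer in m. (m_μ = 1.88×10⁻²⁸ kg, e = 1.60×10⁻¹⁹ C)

r ≈ 0.167 m

The kinetic energy gained is K = qV = (1×1.60×10^-19)(70.1) = 1.12×10^-17 J.
v = √(2K/m) = 3.45×10^5 m/s.
r = mv/(qB) = (1.88×10^-28)(3.45×10^5) / [(1×1.60×10^-19)(2.43×10^-3)] = 0.167 m.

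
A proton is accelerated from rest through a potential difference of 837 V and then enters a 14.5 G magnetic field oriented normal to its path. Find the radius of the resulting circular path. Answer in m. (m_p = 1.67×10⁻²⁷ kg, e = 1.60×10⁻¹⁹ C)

r ≈ 2.88 m

The kinetic energy gained is K = qV = (1×1.60×10^-19)(837) = 1.34×10^-16 J.
v = √(2K/m) = 4.00×10^5 m/s.
r = mv/(qB) = (1.67×10^-27)(4.00×10^5) / [(1×1.60×10^-19)(1.45×10^-3)] = 2.88 m.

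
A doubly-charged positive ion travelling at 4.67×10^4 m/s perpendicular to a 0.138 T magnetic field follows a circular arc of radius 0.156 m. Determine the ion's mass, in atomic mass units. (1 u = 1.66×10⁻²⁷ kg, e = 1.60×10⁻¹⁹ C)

qvB = mv²/r ⇒ m = qBr/v.
m = (2×1.60×10^-19)(0.138)(0.156) / (4.67×10^4) = 1.48×10^-25 kg = 88.9 u.

m ≈ 88.9 u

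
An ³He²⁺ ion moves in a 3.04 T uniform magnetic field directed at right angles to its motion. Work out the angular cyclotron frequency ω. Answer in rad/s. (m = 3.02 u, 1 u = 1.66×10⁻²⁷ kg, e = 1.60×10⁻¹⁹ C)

ω ≈ 1.94×10^8 rad/s

ω = qB/m = (2×1.60×10^-19)(3.04) / (5.01×10^-27) = 1.94×10^8 rad/s.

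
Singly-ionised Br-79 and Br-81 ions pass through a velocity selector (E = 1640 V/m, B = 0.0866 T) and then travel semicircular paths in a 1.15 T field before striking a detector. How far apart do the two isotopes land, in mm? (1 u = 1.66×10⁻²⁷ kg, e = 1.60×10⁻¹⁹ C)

Both emerge at v = E/B₁ = 1.89×10^4 m/s.
r = mv/(qB₂), so r₁ = 0.013497 m and r₂ = 0.013839 m, giving Δr = 3.42×10^-4 m.
After a semicircle each ion lands a diameter 2r from the entry slit, so the separation is 2Δr = 6.83×10^-4 m.

Δd ≈ 0.683 mm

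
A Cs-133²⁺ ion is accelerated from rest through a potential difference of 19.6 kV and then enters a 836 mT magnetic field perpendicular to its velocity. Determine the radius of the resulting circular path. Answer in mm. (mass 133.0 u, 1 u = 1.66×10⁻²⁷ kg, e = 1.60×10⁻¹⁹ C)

The kinetic energy gained is K = qV = (2×1.60×10^-19)(1.96×10^4) = 6.27×10^-15 J.
v = √(2K/m) = 2.38×10^5 m/s.
r = mv/(qB) = (2.21×10^-25)(2.38×10^5) / [(2×1.60×10^-19)(0.836)] = 0.197 m.

r ≈ 197 mm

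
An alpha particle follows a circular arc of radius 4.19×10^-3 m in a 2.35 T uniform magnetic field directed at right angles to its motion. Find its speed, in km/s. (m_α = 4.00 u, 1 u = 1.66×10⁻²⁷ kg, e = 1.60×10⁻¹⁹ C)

v ≈ 475 km/s

From qvB = mv²/r, v = qBr/m.
v = (2×1.60×10^-19)(2.35)(4.19×10^-3) / (6.64×10^-27) = 4.75×10^5 m/s.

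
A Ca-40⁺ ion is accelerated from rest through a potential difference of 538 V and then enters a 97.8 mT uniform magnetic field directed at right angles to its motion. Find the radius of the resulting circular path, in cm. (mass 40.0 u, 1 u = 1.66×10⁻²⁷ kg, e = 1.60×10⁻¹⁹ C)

The kinetic energy gained is K = qV = (1×1.60×10^-19)(538) = 8.61×10^-17 J.
v = √(2K/m) = 5.09×10^4 m/s.
r = mv/(qB) = (6.64×10^-26)(5.09×10^4) / [(1×1.60×10^-19)(0.0978)] = 0.216 m.

r ≈ 21.6 cm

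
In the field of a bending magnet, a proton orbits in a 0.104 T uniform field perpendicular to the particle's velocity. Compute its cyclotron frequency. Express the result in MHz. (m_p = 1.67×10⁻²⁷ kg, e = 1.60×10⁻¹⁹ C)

f = qB/(2πm) = (1×1.60×10^-19)(0.104) / [2π(1.67×10^-27)] = 1.59×10^6 Hz.

f ≈ 1.59 MHz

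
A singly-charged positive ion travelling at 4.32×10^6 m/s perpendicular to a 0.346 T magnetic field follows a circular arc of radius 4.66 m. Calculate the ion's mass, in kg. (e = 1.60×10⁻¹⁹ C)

m ≈ 5.97×10^-26 kg

qvB = mv²/r ⇒ m = qBr/v.
m = (1×1.60×10^-19)(0.346)(4.66) / (4.32×10^6) = 5.97×10^-26 kg.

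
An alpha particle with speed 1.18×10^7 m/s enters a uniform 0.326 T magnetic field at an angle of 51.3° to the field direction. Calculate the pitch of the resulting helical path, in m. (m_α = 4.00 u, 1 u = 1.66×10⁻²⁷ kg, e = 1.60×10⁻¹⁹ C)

pitch ≈ 2.95 m

The velocity component along B is v∥ = v cos51.3° = 7.38×10^6 m/s.
The cyclotron period T = 2πm/(qB) = 4.00×10^-7 s is set by m, q, B alone.
Pitch = v∥·T = (7.38×10^6)(4.00×10^-7) = 2.95 m.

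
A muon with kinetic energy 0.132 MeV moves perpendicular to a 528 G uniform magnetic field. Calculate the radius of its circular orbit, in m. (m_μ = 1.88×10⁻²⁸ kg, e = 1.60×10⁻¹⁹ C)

r ≈ 0.334 m

Convert the energy: K = 0.132 MeV = 2.11×10^-14 J.
v = √(2K/m) = √(2·2.11×10^-14/1.88×10^-28) = 1.50×10^7 m/s.
r = mv/(qB) = (1.88×10^-28)(1.50×10^7) / [(1×1.60×10^-19)(0.0528)] = 0.334 m.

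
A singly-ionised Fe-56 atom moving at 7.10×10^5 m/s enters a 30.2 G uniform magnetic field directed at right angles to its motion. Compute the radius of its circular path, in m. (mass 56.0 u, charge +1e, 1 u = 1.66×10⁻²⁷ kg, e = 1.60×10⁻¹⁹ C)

The magnetic force provides the centripetal force: qvB = mv²/r, so r = mv/(qB).
r = (9.30×10^-26 kg)(7.10×10^5 m/s) / [(1×1.60×10^-19 C)(3.02×10^-3 T)] = 137 m.

r ≈ 137 m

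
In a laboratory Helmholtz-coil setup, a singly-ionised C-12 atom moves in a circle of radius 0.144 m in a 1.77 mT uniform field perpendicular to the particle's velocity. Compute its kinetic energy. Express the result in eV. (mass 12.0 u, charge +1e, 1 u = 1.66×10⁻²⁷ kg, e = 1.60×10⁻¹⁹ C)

K ≈ 0.261 eV

v = qBr/m = (1×1.60×10^-19)(1.77×10^-3)(0.144) / (1.99×10^-26) = 2050 m/s.
K = ½mv² = 0.5·(1.99×10^-26)·(2050)² = 4.17×10^-20 J = 0.261 eV.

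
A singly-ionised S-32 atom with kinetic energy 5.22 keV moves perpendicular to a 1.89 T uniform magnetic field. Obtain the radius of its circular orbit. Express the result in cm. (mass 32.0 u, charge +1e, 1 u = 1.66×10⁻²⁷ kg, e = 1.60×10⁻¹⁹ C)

r ≈ 3.11 cm

Convert the energy: K = 5.22 keV = 8.35×10^-16 J.
v = √(2K/m) = √(2·8.35×10^-16/5.31×10^-26) = 1.77×10^5 m/s.
r = mv/(qB) = (5.31×10^-26)(1.77×10^5) / [(1×1.60×10^-19)(1.89)] = 0.0311 m.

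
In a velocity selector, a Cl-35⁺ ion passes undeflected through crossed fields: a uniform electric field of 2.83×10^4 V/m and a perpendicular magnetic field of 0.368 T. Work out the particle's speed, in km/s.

For zero net force, qE = qvB, so v = E/B.
v = (2.83×10^4) / (0.368) = 7.69×10^4 m/s.

v ≈ 76.9 km/s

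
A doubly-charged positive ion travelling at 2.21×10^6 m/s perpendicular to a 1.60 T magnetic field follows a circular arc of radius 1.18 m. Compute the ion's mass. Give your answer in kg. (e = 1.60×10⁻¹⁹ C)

m ≈ 2.73×10^-25 kg

qvB = mv²/r ⇒ m = qBr/v.
m = (2×1.60×10^-19)(1.60)(1.18) / (2.21×10^6) = 2.73×10^-25 kg.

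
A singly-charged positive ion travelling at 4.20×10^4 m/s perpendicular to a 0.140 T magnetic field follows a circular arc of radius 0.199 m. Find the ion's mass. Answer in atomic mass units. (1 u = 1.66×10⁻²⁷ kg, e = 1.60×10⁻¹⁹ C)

qvB = mv²/r ⇒ m = qBr/v.
m = (1×1.60×10^-19)(0.140)(0.199) / (4.20×10^4) = 1.06×10^-25 kg = 63.9 u.

m ≈ 63.9 u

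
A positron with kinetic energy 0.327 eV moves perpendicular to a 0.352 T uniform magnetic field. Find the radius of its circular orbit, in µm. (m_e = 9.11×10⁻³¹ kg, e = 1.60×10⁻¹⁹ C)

r ≈ 5.48 µm

Convert the energy: K = 0.327 eV = 5.23×10^-20 J.
v = √(2K/m) = √(2·5.23×10^-20/9.11×10^-31) = 3.39×10^5 m/s.
r = mv/(qB) = (9.11×10^-31)(3.39×10^5) / [(1×1.60×10^-19)(0.352)] = 5.48×10^-6 m.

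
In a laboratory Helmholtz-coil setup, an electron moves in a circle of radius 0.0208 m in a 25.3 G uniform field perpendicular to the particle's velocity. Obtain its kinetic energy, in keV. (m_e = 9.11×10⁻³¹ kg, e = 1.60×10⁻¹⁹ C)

v = qBr/m = (1×1.60×10^-19)(2.53×10^-3)(0.0208) / (9.11×10^-31) = 9.24×10^6 m/s.
K = ½mv² = 0.5·(9.11×10^-31)·(9.24×10^6)² = 3.89×10^-17 J = 0.243 keV.

K ≈ 0.243 keV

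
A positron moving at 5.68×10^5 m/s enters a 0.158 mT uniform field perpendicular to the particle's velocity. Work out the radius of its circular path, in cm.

r ≈ 2.05 cm

The magnetic force provides the centripetal force: qvB = mv²/r, so r = mv/(qB).
r = (9.11×10^-31 kg)(5.68×10^5 m/s) / [(1×1.60×10^-19 C)(1.58×10^-4 T)] = 0.0205 m.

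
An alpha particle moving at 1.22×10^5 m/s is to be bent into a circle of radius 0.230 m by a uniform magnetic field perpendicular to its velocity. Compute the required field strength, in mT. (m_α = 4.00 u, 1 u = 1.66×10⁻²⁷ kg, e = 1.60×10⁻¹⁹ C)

B ≈ 11.0 mT

qvB = mv²/r gives B = mv/(qr).
B = (6.64×10^-27)(1.22×10^5) / [(2×1.60×10^-19)(0.230)] = 0.0110 T.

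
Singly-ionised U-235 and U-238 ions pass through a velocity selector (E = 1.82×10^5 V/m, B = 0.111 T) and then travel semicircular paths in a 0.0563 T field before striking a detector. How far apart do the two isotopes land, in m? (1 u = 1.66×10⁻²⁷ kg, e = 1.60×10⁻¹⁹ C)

Δd ≈ 1.81 m

Both emerge at v = E/B₁ = 1.64×10^6 m/s.
r = mv/(qB₂), so r₁ = 71.006 m and r₂ = 71.913 m, giving Δr = 0.906 m.
After a semicircle each ion lands a diameter 2r from the entry slit, so the separation is 2Δr = 1.81 m.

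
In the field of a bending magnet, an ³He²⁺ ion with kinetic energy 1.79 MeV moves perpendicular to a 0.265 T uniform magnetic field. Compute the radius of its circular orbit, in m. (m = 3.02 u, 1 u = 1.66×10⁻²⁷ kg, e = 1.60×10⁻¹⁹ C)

r ≈ 0.632 m

Convert the energy: K = 1.79 MeV = 2.86×10^-13 J.
v = √(2K/m) = √(2·2.86×10^-13/5.01×10^-27) = 1.07×10^7 m/s.
r = mv/(qB) = (5.01×10^-27)(1.07×10^7) / [(2×1.60×10^-19)(0.265)] = 0.632 m.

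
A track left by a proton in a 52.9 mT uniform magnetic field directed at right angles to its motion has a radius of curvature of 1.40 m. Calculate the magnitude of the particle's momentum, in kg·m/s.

p ≈ 1.18×10^-20 kg·m/s

Since qvB = mv²/r, the momentum p = mv = qBr.
p = (1×1.60×10^-19)(0.0529)(1.40) = 1.18×10^-20 kg·m/s.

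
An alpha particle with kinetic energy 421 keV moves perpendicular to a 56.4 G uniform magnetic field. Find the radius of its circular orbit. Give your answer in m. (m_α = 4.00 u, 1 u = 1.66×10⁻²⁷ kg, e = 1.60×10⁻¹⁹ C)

r ≈ 16.6 m

Convert the energy: K = 421 keV = 6.74×10^-14 J.
v = √(2K/m) = √(2·6.74×10^-14/6.64×10^-27) = 4.50×10^6 m/s.
r = mv/(qB) = (6.64×10^-27)(4.50×10^6) / [(2×1.60×10^-19)(5.64×10^-3)] = 16.6 m.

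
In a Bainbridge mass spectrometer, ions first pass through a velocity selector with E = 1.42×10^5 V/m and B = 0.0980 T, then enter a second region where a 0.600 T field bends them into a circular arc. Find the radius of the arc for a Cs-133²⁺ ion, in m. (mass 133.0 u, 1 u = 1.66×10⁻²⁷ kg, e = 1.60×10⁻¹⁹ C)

r ≈ 1.67 m

The selector passes v = E/B = 1.42×10^5/0.0980 = 1.45×10^6 m/s.
In the deflection region, r = mv/(qB₂) = (2.21×10^-25)(1.45×10^6) / [(2×1.60×10^-19)(0.600)] = 1.67 m.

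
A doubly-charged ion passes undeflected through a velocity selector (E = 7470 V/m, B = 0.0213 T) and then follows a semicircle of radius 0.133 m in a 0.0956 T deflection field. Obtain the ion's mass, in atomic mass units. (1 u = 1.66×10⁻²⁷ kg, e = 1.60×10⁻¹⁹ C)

m ≈ 6.99 u

v = E/B₁ = 3.51×10^5 m/s.
From r = mv/(qB₂), m = qB₂r/v = (2×1.60×10^-19)(0.0956)(0.133) / (3.51×10^5) = 1.16×10^-26 kg.
In atomic mass units: m = 1.16×10^-26 / 1.66×10^-27 = 6.99 u.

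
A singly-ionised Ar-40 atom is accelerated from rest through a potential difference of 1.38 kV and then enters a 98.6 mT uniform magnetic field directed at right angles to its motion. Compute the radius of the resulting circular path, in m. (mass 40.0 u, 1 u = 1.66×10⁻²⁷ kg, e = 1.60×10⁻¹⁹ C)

r ≈ 0.343 m

The kinetic energy gained is K = qV = (1×1.60×10^-19)(1380) = 2.21×10^-16 J.
v = √(2K/m) = 8.16×10^4 m/s.
r = mv/(qB) = (6.64×10^-26)(8.16×10^4) / [(1×1.60×10^-19)(0.0986)] = 0.343 m.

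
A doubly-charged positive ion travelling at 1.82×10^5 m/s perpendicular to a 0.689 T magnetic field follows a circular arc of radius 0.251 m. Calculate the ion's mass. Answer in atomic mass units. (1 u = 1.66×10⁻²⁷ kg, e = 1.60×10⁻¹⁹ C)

qvB = mv²/r ⇒ m = qBr/v.
m = (2×1.60×10^-19)(0.689)(0.251) / (1.82×10^5) = 3.04×10^-25 kg = 183 u.

m ≈ 183 u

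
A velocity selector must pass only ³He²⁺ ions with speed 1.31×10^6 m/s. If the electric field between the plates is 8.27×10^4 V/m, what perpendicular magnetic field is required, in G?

B ≈ 631 G

qE = qvB ⇒ B = E/v = (8.27×10^4) / (1.31×10^6) = 0.0631 T.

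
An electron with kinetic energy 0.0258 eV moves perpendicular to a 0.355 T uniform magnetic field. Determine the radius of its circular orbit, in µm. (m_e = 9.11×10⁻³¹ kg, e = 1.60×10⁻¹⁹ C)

Convert the energy: K = 0.0258 eV = 4.13×10^-21 J.
v = √(2K/m) = √(2·4.13×10^-21/9.11×10^-31) = 9.52×10^4 m/s.
r = mv/(qB) = (9.11×10^-31)(9.52×10^4) / [(1×1.60×10^-19)(0.355)] = 1.53×10^-6 m.

r ≈ 1.53 µm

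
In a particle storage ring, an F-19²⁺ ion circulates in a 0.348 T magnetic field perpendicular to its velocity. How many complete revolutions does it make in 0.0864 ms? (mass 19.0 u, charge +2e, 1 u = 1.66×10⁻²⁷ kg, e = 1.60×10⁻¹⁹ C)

N = 48

T = 2πm/(qB) = 2π(3.154×10^-26) / [(2×1.60×10^-19)(0.348)] = 1.7796×10^-6 s.
N = t/T = 8.64×10^-5 / 1.7796×10^-6 ≈ 48.55, so 48 complete revolutions.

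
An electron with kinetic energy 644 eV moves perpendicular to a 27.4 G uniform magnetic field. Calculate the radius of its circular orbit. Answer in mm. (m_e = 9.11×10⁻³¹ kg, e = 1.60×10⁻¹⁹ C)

Convert the energy: K = 644 eV = 1.03×10^-16 J.
v = √(2K/m) = √(2·1.03×10^-16/9.11×10^-31) = 1.50×10^7 m/s.
r = mv/(qB) = (9.11×10^-31)(1.50×10^7) / [(1×1.60×10^-19)(2.74×10^-3)] = 0.0313 m.

r ≈ 31.3 mm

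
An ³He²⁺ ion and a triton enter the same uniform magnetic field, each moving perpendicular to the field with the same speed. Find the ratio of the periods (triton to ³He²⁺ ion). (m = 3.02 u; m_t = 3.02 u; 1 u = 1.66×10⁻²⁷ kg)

ratio ≈ 2.00

T = 2πm/(qB) is independent of speed, so T₂/T₁ = (m₂/q₂)/(m₁/q₁).
T_{triton}/T_{³He²⁺ ion} = (5.01×10^-27/1e) / (5.01×10^-27/2e) = 2.00.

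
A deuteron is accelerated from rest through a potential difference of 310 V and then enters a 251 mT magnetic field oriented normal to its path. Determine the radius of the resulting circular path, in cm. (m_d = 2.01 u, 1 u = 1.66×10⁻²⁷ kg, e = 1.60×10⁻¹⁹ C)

r ≈ 1.43 cm

The kinetic energy gained is K = qV = (1×1.60×10^-19)(310) = 4.96×10^-17 J.
v = √(2K/m) = 1.72×10^5 m/s.
r = mv/(qB) = (3.34×10^-27)(1.72×10^5) / [(1×1.60×10^-19)(0.251)] = 0.0143 m.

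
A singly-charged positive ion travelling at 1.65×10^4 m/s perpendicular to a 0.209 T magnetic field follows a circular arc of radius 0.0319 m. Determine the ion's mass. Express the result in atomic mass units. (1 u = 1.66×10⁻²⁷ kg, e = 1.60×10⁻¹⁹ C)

qvB = mv²/r ⇒ m = qBr/v.
m = (1×1.60×10^-19)(0.209)(0.0319) / (1.65×10^4) = 6.47×10^-26 kg = 38.9 u.

m ≈ 38.9 u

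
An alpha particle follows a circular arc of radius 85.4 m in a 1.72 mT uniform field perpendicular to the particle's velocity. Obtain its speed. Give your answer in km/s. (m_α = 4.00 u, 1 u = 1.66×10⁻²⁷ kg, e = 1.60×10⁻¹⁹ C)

v ≈ 7080 km/s

From qvB = mv²/r, v = qBr/m.
v = (2×1.60×10^-19)(1.72×10^-3)(85.4) / (6.64×10^-27) = 7.08×10^6 m/s.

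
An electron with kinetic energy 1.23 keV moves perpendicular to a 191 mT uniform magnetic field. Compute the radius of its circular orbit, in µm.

r ≈ 620 µm

Convert the energy: K = 1.23 keV = 1.97×10^-16 J.
v = √(2K/m) = √(2·1.97×10^-16/9.11×10^-31) = 2.08×10^7 m/s.
r = mv/(qB) = (9.11×10^-31)(2.08×10^7) / [(1×1.60×10^-19)(0.191)] = 6.20×10^-4 m.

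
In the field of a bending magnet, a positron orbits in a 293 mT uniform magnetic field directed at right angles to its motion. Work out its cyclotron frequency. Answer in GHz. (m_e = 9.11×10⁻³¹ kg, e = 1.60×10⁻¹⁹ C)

f = qB/(2πm) = (1×1.60×10^-19)(0.293) / [2π(9.11×10^-31)] = 8.19×10^9 Hz.

f ≈ 8.19 GHz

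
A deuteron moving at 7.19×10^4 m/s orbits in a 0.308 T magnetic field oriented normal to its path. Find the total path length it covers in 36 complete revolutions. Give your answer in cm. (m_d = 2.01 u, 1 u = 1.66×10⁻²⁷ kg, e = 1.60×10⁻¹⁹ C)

r = mv/(qB) = 4.87×10^-3 m, so one revolution covers 2πr = 0.0306 m.
In 36 revolutions: L = 36·2πr = 1.10 m.

L ≈ 110 cm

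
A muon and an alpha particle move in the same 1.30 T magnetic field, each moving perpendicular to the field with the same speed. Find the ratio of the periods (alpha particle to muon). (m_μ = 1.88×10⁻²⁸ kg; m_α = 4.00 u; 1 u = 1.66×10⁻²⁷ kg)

ratio ≈ 17.7

T = 2πm/(qB) is independent of speed, so T₂/T₁ = (m₂/q₂)/(m₁/q₁).
T_{alpha particle}/T_{muon} = (6.64×10^-27/2e) / (1.88×10^-28/1e) = 17.7.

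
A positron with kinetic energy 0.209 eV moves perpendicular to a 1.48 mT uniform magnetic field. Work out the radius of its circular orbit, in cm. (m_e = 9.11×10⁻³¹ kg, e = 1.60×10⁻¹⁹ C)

Convert the energy: K = 0.209 eV = 3.34×10^-20 J.
v = √(2K/m) = √(2·3.34×10^-20/9.11×10^-31) = 2.71×10^5 m/s.
r = mv/(qB) = (9.11×10^-31)(2.71×10^5) / [(1×1.60×10^-19)(1.48×10^-3)] = 1.04×10^-3 m.

r ≈ 0.104 cm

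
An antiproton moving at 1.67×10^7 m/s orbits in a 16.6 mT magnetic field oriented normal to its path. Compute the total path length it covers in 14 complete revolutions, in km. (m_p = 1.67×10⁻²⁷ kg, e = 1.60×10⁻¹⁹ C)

L ≈ 0.924 km

r = mv/(qB) = 10.5 m, so one revolution covers 2πr = 66.0 m.
In 14 revolutions: L = 14·2πr = 924 m.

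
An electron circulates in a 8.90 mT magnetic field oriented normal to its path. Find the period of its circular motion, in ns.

The cyclotron period is independent of speed: T = 2πm/(qB).
T = 2π(9.11×10^-31) / [(1×1.60×10^-19)(8.90×10^-3)] = 4.02×10^-9 s.

T ≈ 4.02 ns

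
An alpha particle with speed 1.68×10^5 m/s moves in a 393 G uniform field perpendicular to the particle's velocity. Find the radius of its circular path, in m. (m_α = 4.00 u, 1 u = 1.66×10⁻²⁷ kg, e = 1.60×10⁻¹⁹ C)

The magnetic force provides the centripetal force: qvB = mv²/r, so r = mv/(qB).
r = (6.64×10^-27 kg)(1.68×10^5 m/s) / [(2×1.60×10^-19 C)(0.0393 T)] = 0.0887 m.

r ≈ 0.0887 m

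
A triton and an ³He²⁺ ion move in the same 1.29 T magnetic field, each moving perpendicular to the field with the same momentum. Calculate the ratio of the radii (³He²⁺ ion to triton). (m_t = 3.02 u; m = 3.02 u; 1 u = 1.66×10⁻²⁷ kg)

ratio ≈ 0.500

r = p/(qB) ⇒ at equal p, r ∝ 1/q.
r_{³He²⁺ ion}/r_{triton} = 0.500.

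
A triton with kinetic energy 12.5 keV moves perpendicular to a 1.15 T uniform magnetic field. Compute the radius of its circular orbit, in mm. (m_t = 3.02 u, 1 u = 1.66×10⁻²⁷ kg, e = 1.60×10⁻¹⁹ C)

Convert the energy: K = 12.5 keV = 2.00×10^-15 J.
v = √(2K/m) = √(2·2.00×10^-15/5.01×10^-27) = 8.93×10^5 m/s.
r = mv/(qB) = (5.01×10^-27)(8.93×10^5) / [(1×1.60×10^-19)(1.15)] = 0.0243 m.

r ≈ 24.3 mm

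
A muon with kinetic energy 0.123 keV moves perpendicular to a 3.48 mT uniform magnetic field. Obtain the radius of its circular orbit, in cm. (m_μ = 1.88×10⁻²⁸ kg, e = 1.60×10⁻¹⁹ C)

r ≈ 15.4 cm

Convert the energy: K = 0.123 keV = 1.97×10^-17 J.
v = √(2K/m) = √(2·1.97×10^-17/1.88×10^-28) = 4.58×10^5 m/s.
r = mv/(qB) = (1.88×10^-28)(4.58×10^5) / [(1×1.60×10^-19)(3.48×10^-3)] = 0.154 m.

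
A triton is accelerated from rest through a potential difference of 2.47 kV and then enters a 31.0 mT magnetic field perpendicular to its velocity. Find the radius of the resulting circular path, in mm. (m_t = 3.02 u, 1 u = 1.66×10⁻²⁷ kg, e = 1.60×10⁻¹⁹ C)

The kinetic energy gained is K = qV = (1×1.60×10^-19)(2470) = 3.95×10^-16 J.
v = √(2K/m) = 3.97×10^5 m/s.
r = mv/(qB) = (5.01×10^-27)(3.97×10^5) / [(1×1.60×10^-19)(0.0310)] = 0.401 m.

r ≈ 401 mm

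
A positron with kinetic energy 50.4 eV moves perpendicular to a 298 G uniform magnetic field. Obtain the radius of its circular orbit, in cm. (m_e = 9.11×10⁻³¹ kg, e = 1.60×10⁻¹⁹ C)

Convert the energy: K = 50.4 eV = 8.06×10^-18 J.
v = √(2K/m) = √(2·8.06×10^-18/9.11×10^-31) = 4.21×10^6 m/s.
r = mv/(qB) = (9.11×10^-31)(4.21×10^6) / [(1×1.60×10^-19)(0.0298)] = 8.04×10^-4 m.

r ≈ 0.0804 cm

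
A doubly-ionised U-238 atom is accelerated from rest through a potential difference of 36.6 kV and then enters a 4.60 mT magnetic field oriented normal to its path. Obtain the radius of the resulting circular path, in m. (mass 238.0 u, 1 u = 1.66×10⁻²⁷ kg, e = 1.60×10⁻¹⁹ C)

The kinetic energy gained is K = qV = (2×1.60×10^-19)(3.66×10^4) = 1.17×10^-14 J.
v = √(2K/m) = 2.43×10^5 m/s.
r = mv/(qB) = (3.95×10^-25)(2.43×10^5) / [(2×1.60×10^-19)(4.60×10^-3)] = 65.4 m.

r ≈ 65.4 m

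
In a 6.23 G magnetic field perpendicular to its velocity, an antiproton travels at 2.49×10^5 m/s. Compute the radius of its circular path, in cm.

r ≈ 417 cm

The magnetic force provides the centripetal force: qvB = mv²/r, so r = mv/(qB).
r = (1.67×10^-27 kg)(2.49×10^5 m/s) / [(1×1.60×10^-19 C)(6.23×10^-4 T)] = 4.17 m.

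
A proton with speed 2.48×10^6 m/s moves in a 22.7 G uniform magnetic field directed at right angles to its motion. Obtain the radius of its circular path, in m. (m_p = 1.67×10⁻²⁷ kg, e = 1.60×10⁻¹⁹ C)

The magnetic force provides the centripetal force: qvB = mv²/r, so r = mv/(qB).
r = (1.67×10^-27 kg)(2.48×10^6 m/s) / [(1×1.60×10^-19 C)(2.27×10^-3 T)] = 11.4 m.

r ≈ 11.4 m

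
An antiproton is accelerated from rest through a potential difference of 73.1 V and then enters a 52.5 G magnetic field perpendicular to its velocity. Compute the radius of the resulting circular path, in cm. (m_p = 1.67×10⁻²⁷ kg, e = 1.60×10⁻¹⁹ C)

r ≈ 23.5 cm

The kinetic energy gained is K = qV = (1×1.60×10^-19)(73.1) = 1.17×10^-17 J.
v = √(2K/m) = 1.18×10^5 m/s.
r = mv/(qB) = (1.67×10^-27)(1.18×10^5) / [(1×1.60×10^-19)(5.25×10^-3)] = 0.235 m.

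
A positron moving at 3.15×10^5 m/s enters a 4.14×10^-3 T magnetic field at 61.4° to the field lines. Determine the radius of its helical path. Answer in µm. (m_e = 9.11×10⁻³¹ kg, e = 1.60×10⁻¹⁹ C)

r ≈ 380 µm

Only the perpendicular component v⊥ = v sin61.4° = 2.77×10^5 m/s is bent by the field.
r = m v⊥ /(qB) = (9.11×10^-31)(2.77×10^5) / [(1×1.60×10^-19)(4.14×10^-3)] = 3.80×10^-4 m.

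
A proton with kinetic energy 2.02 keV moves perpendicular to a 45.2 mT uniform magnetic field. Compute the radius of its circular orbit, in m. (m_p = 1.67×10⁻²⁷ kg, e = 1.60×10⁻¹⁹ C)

Convert the energy: K = 2.02 keV = 3.23×10^-16 J.
v = √(2K/m) = √(2·3.23×10^-16/1.67×10^-27) = 6.22×10^5 m/s.
r = mv/(qB) = (1.67×10^-27)(6.22×10^5) / [(1×1.60×10^-19)(0.0452)] = 0.144 m.

r ≈ 0.144 m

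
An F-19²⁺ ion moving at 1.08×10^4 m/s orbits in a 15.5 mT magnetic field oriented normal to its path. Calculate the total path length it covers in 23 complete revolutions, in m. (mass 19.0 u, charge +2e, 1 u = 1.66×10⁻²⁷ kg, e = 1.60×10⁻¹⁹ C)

L ≈ 9.92 m

r = mv/(qB) = 0.0687 m, so one revolution covers 2πr = 0.432 m.
In 23 revolutions: L = 23·2πr = 9.92 m.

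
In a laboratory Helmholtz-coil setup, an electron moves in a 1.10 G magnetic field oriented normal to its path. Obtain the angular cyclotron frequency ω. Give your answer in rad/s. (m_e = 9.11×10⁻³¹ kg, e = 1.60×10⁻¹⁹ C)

ω = qB/m = (1×1.60×10^-19)(1.10×10^-4) / (9.11×10^-31) = 1.93×10^7 rad/s.

ω ≈ 1.93×10^7 rad/s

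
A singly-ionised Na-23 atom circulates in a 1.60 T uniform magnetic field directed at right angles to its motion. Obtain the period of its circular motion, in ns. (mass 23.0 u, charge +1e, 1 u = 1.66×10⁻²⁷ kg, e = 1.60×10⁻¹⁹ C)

T ≈ 937 ns

The cyclotron period is independent of speed: T = 2πm/(qB).
T = 2π(3.82×10^-26) / [(1×1.60×10^-19)(1.60)] = 9.37×10^-7 s.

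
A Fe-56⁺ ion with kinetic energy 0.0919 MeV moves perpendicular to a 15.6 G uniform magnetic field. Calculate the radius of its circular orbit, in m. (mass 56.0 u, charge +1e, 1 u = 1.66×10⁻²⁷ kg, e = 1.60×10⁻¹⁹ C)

r ≈ 209 m

Convert the energy: K = 0.0919 MeV = 1.47×10^-14 J.
v = √(2K/m) = √(2·1.47×10^-14/9.30×10^-26) = 5.62×10^5 m/s.
r = mv/(qB) = (9.30×10^-26)(5.62×10^5) / [(1×1.60×10^-19)(1.56×10^-3)] = 209 m.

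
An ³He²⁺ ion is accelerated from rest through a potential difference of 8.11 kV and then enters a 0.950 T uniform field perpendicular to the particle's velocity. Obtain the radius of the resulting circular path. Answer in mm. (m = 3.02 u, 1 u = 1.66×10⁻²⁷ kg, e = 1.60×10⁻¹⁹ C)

The kinetic energy gained is K = qV = (2×1.60×10^-19)(8110) = 2.60×10^-15 J.
v = √(2K/m) = 1.02×10^6 m/s.
r = mv/(qB) = (5.01×10^-27)(1.02×10^6) / [(2×1.60×10^-19)(0.950)] = 0.0168 m.

r ≈ 16.8 mm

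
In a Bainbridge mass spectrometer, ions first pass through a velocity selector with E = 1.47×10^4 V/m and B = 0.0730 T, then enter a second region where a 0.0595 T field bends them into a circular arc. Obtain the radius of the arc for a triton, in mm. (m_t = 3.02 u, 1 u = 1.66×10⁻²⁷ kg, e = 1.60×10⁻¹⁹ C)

The selector passes v = E/B = 1.47×10^4/0.0730 = 2.01×10^5 m/s.
In the deflection region, r = mv/(qB₂) = (5.01×10^-27)(2.01×10^5) / [(1×1.60×10^-19)(0.0595)] = 0.106 m.

r ≈ 106 mm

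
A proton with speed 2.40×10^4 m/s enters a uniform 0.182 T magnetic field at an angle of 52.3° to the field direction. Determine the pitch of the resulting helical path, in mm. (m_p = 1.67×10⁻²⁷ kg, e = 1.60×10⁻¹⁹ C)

The velocity component along B is v∥ = v cos52.3° = 1.47×10^4 m/s.
The cyclotron period T = 2πm/(qB) = 3.60×10^-7 s is set by m, q, B alone.
Pitch = v∥·T = (1.47×10^4)(3.60×10^-7) = 5.29×10^-3 m.

pitch ≈ 5.29 mm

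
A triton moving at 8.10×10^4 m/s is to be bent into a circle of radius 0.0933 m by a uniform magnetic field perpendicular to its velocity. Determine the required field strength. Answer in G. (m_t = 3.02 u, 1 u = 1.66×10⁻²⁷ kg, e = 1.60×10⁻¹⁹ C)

qvB = mv²/r gives B = mv/(qr).
B = (5.01×10^-27)(8.10×10^4) / [(1×1.60×10^-19)(0.0933)] = 0.0272 T.

B ≈ 272 G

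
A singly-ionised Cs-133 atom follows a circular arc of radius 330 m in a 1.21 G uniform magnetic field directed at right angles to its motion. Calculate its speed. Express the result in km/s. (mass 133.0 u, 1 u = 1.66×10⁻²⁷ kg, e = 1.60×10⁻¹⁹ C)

From qvB = mv²/r, v = qBr/m.
v = (1×1.60×10^-19)(1.21×10^-4)(330) / (2.21×10^-25) = 2.89×10^4 m/s.

v ≈ 28.9 km/s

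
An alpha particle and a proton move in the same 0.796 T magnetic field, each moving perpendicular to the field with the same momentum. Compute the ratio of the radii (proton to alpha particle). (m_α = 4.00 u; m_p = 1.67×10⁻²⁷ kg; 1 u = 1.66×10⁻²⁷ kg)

r = p/(qB) ⇒ at equal p, r ∝ 1/q.
r_{proton}/r_{alpha particle} = 2.00.

ratio ≈ 2.00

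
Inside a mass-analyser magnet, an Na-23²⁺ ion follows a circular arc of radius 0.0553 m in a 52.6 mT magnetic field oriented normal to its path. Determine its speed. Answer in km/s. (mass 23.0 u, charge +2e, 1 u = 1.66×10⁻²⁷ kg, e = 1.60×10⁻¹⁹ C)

v ≈ 24.4 km/s

From qvB = mv²/r, v = qBr/m.
v = (2×1.60×10^-19)(0.0526)(0.0553) / (3.82×10^-26) = 2.44×10^4 m/s.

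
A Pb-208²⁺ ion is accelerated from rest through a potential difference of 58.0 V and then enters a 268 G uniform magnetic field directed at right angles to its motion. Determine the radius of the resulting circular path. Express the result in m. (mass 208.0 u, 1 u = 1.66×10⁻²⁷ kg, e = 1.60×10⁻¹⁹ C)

The kinetic energy gained is K = qV = (2×1.60×10^-19)(58.0) = 1.86×10^-17 J.
v = √(2K/m) = 1.04×10^4 m/s.
r = mv/(qB) = (3.45×10^-25)(1.04×10^4) / [(2×1.60×10^-19)(0.0268)] = 0.417 m.

r ≈ 0.417 m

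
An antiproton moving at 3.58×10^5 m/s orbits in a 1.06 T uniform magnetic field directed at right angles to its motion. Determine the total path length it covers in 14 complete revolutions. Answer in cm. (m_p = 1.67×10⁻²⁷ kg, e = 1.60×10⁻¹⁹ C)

L ≈ 31.0 cm

r = mv/(qB) = 3.53×10^-3 m, so one revolution covers 2πr = 0.0221 m.
In 14 revolutions: L = 14·2πr = 0.310 m.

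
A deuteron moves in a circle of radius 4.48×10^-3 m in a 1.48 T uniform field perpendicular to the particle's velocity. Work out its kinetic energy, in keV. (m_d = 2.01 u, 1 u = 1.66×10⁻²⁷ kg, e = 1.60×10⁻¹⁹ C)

v = qBr/m = (1×1.60×10^-19)(1.48)(4.48×10^-3) / (3.34×10^-27) = 3.18×10^5 m/s.
K = ½mv² = 0.5·(3.34×10^-27)·(3.18×10^5)² = 1.69×10^-16 J = 1.05 keV.

K ≈ 1.05 keV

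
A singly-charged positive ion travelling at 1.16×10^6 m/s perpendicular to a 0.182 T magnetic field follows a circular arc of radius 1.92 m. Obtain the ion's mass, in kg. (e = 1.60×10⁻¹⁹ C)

qvB = mv²/r ⇒ m = qBr/v.
m = (1×1.60×10^-19)(0.182)(1.92) / (1.16×10^6) = 4.82×10^-26 kg.

m ≈ 4.82×10^-26 kg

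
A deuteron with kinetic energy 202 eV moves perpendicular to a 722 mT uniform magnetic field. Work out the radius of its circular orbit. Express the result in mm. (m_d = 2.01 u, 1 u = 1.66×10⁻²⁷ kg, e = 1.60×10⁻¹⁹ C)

Convert the energy: K = 202 eV = 3.23×10^-17 J.
v = √(2K/m) = √(2·3.23×10^-17/3.34×10^-27) = 1.39×10^5 m/s.
r = mv/(qB) = (3.34×10^-27)(1.39×10^5) / [(1×1.60×10^-19)(0.722)] = 4.02×10^-3 m.

r ≈ 4.02 mm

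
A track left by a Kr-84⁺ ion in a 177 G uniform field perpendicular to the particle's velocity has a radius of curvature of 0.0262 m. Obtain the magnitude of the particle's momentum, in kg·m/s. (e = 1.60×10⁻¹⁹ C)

Since qvB = mv²/r, the momentum p = mv = qBr.
p = (1×1.60×10^-19)(0.0177)(0.0262) = 7.42×10^-23 kg·m/s.

p ≈ 7.42×10^-23 kg·m/s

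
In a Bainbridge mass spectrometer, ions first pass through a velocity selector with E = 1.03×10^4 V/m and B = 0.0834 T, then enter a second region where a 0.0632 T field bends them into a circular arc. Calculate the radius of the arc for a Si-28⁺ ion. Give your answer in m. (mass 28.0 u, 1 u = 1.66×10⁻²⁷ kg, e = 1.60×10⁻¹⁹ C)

The selector passes v = E/B = 1.03×10^4/0.0834 = 1.24×10^5 m/s.
In the deflection region, r = mv/(qB₂) = (4.65×10^-26)(1.24×10^5) / [(1×1.60×10^-19)(0.0632)] = 0.568 m.

r ≈ 0.568 m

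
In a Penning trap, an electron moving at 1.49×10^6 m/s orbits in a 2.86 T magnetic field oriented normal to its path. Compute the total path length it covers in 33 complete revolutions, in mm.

r = mv/(qB) = 2.97×10^-6 m, so one revolution covers 2πr = 1.86×10^-5 m.
In 33 revolutions: L = 33·2πr = 6.15×10^-4 m.

L ≈ 0.615 mm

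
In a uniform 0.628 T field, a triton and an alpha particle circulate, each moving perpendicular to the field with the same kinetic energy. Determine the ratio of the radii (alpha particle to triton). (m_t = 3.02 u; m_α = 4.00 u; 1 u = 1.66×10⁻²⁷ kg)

r = √(2mK)/(qB) ⇒ at equal K, r ∝ √m/q.
r_{alpha particle}/r_{triton} = 0.575.

ratio ≈ 0.575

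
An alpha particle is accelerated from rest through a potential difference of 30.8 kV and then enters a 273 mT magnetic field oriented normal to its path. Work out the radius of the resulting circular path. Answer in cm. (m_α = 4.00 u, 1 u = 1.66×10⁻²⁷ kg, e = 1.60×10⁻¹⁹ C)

The kinetic energy gained is K = qV = (2×1.60×10^-19)(3.08×10^4) = 9.86×10^-15 J.
v = √(2K/m) = 1.72×10^6 m/s.
r = mv/(qB) = (6.64×10^-27)(1.72×10^6) / [(2×1.60×10^-19)(0.273)] = 0.131 m.

r ≈ 13.1 cm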